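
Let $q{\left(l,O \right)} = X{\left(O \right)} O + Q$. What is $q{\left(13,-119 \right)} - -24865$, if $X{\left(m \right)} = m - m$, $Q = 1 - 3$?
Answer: $24863$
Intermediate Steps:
$Q = -2$
$X{\left(m \right)} = 0$
$q{\left(l,O \right)} = -2$ ($q{\left(l,O \right)} = 0 O - 2 = 0 - 2 = -2$)
$q{\left(13,-119 \right)} - -24865 = -2 - -24865 = -2 + 24865 = 24863$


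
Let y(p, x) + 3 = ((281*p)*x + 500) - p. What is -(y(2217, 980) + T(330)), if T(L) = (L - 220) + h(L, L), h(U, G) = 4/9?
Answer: -5494642654/9 ≈ -6.1052e+8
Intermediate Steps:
h(U, G) = 4/9 (h(U, G) = 4*(⅑) = 4/9)
y(p, x) = 497 - p + 281*p*x (y(p, x) = -3 + (((281*p)*x + 500) - p) = -3 + ((281*p*x + 500) - p) = -3 + ((500 + 281*p*x) - p) = -3 + (500 - p + 281*p*x) = 497 - p + 281*p*x)
T(L) = -1976/9 + L (T(L) = (L - 220) + 4/9 = (-220 + L) + 4/9 = -1976/9 + L)
-(y(2217, 980) + T(330)) = -((497 - 1*2217 + 281*2217*980) + (-1976/9 + 330)) = -((497 - 2217 + 610517460) + 994/9) = -(610515740 + 994/9) = -1*5494642654/9 = -5494642654/9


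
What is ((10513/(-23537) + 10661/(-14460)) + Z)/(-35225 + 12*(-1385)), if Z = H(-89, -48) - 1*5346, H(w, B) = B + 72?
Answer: 1811719142377/17645187561900 ≈ 0.10267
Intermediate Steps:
H(w, B) = 72 + B
Z = -5322 (Z = (72 - 48) - 1*5346 = 24 - 5346 = -5322)
((10513/(-23537) + 10661/(-14460)) + Z)/(-35225 + 12*(-1385)) = ((10513/(-23537) + 10661/(-14460)) - 5322)/(-35225 + 12*(-1385)) = ((10513*(-1/23537) + 10661*(-1/14460)) - 5322)/(-35225 - 16620) = ((-10513/23537 - 10661/14460) - 5322)/(-51845) = (-402945937/340345020 - 5322)*(-1/51845) = -1811719142377/340345020*(-1/51845) = 1811719142377/17645187561900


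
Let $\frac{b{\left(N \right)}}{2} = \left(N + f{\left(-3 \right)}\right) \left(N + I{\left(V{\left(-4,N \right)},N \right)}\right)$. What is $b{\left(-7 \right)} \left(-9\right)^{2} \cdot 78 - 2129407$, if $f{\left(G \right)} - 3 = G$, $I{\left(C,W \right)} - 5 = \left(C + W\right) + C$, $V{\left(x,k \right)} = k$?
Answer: $-95011$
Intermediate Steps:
$I{\left(C,W \right)} = 5 + W + 2 C$ ($I{\left(C,W \right)} = 5 + \left(\left(C + W\right) + C\right) = 5 + \left(W + 2 C\right) = 5 + W + 2 C$)
$f{\left(G \right)} = 3 + G$
$b{\left(N \right)} = 2 N \left(5 + 4 N\right)$ ($b{\left(N \right)} = 2 \left(N + \left(3 - 3\right)\right) \left(N + \left(5 + N + 2 N\right)\right) = 2 \left(N + 0\right) \left(N + \left(5 + 3 N\right)\right) = 2 N \left(5 + 4 N\right)$)
$b{\left(-7 \right)} \left(-9\right)^{2} \cdot 78 - 2129407 = 2 \left(-7\right) \left(5 + 4 \left(-7\right)\right) \left(-9\right)^{2} \cdot 78 - 2129407 = 2 \left(-7\right) \left(5 - 28\right) 81 \cdot 78 - 2129407 = 2 \left(-7\right) \left(-23\right) 81 \cdot 78 - 2129407 = 322 \cdot 81 \cdot 78 - 2129407 = 26082 \cdot 78 - 2129407 = 2034396 - 2129407 = -95011$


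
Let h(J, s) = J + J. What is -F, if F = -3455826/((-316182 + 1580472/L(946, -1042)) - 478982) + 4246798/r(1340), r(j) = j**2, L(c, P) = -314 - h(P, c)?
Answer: -44150391364601/6573859039700 ≈ -6.7161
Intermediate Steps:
h(J, s) = 2*J
L(c, P) = -314 - 2*P
F = 44150391364601/6573859039700 (F = -3455826/((-316182 + 1580472/(-314 - 2*(-1042))) - 478982) + 4246798/(1340**2) = -3455826/((-316182 + 1580472/(-314 + 2084)) - 478982) + 4246798/1795600 = -3455826/((-316182 + 1580472/1770) - 478982) + 4246798*(1/1795600) = -3455826/((-316182 + 1580472*(1/1770)) - 478982) + 2123399/897800 = -3455826/((-316182 + 263412/295) - 478982) + 2123399/897800 = -3455826/(-93010278/295 - 478982) + 2123399/897800 = -3455826/(-234309968/295) + 2123399/897800 = -3455826*(-295/234309968) + 2123399/897800 = 509734335/117154984 + 2123399/897800 = 44150391364601/6573859039700 ≈ 6.7161)
-F = -1*44150391364601/6573859039700 = -44150391364601/6573859039700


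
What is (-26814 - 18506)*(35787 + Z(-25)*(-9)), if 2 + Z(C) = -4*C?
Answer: -1581894600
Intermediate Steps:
Z(C) = -2 - 4*C
(-26814 - 18506)*(35787 + Z(-25)*(-9)) = (-26814 - 18506)*(35787 + (-2 - 4*(-25))*(-9)) = -45320*(35787 + (-2 + 100)*(-9)) = -45320*(35787 + 98*(-9)) = -45320*(35787 - 882) = -45320*34905 = -1581894600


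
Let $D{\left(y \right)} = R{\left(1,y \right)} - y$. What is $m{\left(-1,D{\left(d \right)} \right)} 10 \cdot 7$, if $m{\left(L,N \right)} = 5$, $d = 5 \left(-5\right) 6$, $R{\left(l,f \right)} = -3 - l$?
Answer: $350$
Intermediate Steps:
$d = -150$ ($d = \left(-25\right) 6 = -150$)
$D{\left(y \right)} = -4 - y$ ($D{\left(y \right)} = \left(-3 - 1\right) - y = -4 - y$)
$m{\left(-1,D{\left(d \right)} \right)} 10 \cdot 7 = 5 \cdot 10 \cdot 7 = 50 \cdot 7 = 350$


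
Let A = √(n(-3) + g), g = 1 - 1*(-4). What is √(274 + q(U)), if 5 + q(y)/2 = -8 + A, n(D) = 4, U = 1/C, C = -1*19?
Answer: √254 ≈ 15.937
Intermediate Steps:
C = -19
g = 5 (g = 1 + 4 = 5)
U = -1/19 (U = 1/(-19) = -1/19 ≈ -0.052632)
A = 3 (A = √(4 + 5) = √9 = 3)
q(y) = -20 (q(y) = -10 + 2*(-8 + 3) = -10 + 2*(-5) = -10 - 10 = -20)
√(274 + q(U)) = √(274 - 20) = √254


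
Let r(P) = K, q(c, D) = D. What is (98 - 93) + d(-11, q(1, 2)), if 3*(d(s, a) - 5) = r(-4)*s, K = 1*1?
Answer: 19/3 ≈ 6.3333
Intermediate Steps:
K = 1
r(P) = 1
d(s, a) = 5 + s/3 (d(s, a) = 5 + (1*s)/3 = 5 + s/3)
(98 - 93) + d(-11, q(1, 2)) = (98 - 93) + (5 + (⅓)*(-11)) = 5 + (5 - 11/3) = 5 + 4/3 = 19/3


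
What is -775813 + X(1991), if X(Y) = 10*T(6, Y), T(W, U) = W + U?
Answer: -755843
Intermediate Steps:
T(W, U) = U + W
X(Y) = 60 + 10*Y (X(Y) = 10*(Y + 6) = 10*(6 + Y) = 60 + 10*Y)
-775813 + X(1991) = -775813 + (60 + 10*1991) = -775813 + (60 + 19910) = -775813 + 19970 = -755843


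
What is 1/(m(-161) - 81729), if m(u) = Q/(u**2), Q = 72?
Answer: -25921/2118497337 ≈ -1.2236e-5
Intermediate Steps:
m(u) = 72/u**2 (m(u) = 72/(u**2) = 72/u**2)
1/(m(-161) - 81729) = 1/(72/(-161)**2 - 81729) = 1/(72*(1/25921) - 81729) = 1/(72/25921 - 81729) = 1/(-2118497337/25921) = -25921/2118497337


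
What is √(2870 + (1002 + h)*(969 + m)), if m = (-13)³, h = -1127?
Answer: √156370 ≈ 395.44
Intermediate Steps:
m = -2197
√(2870 + (1002 + h)*(969 + m)) = √(2870 + (1002 - 1127)*(969 - 2197)) = √(2870 - 125*(-1228)) = √(2870 + 153500) = √156370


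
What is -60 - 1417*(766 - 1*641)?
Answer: -177185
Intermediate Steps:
-60 - 1417*(766 - 1*641) = -60 - 1417*(766 - 641) = -60 - 1417*125 = -60 - 177125 = -177185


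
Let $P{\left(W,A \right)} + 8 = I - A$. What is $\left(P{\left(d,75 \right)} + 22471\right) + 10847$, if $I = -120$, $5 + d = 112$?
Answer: $33115$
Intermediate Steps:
$d = 107$ ($d = -5 + 112 = 107$)
$P{\left(W,A \right)} = -128 - A$ ($P{\left(W,A \right)} = -8 - \left(120 + A\right) = -128 - A$)
$\left(P{\left(d,75 \right)} + 22471\right) + 10847 = \left(\left(-128 - 75\right) + 22471\right) + 10847 = \left(-203 + 22471\right) + 10847 = 22268 + 10847 = 33115$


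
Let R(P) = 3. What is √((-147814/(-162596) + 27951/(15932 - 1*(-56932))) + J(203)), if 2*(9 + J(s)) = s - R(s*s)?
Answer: √46467060956987286/22438248 ≈ 9.6069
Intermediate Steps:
J(s) = -21/2 + s/2 (J(s) = -9 + (s - 1*3)/2 = -9 + (s - 3)/2 = -9 + (-3 + s)/2 = -9 + (-3/2 + s/2) = -21/2 + s/2)
√((-147814/(-162596) + 27951/(15932 - 1*(-56932))) + J(203)) = √((-147814/(-162596) + 27951/(15932 - 1*(-56932))) + (-21/2 + (½)*203)) = √((-147814*(-1/162596) + 27951/(15932 + 56932)) + (-21/2 + 203/2)) = √((73907/81298 + 27951/72864) + 91) = √((73907/81298 + 27951*(1/72864)) + 91) = √((73907/81298 + 847/2208) + 91) = √(116023031/89752992 + 91) = √(8283545303/89752992) = √46467060956987286/22438248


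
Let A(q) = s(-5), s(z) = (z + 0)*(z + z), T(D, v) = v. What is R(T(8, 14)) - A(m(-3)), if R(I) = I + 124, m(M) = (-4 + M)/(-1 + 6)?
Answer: 88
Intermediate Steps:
m(M) = -4/5 + M/5 (m(M) = (-4 + M)/5 = (-4 + M)*(1/5) = -4/5 + M/5)
R(I) = 124 + I
s(z) = 2*z**2 (s(z) = z*(2*z) = 2*z**2)
A(q) = 50 (A(q) = 2*(-5)**2 = 2*25 = 50)
R(T(8, 14)) - A(m(-3)) = (124 + 14) - 1*50 = 138 - 50 = 88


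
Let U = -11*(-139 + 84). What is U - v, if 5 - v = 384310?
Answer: 384910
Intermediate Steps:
v = -384305 (v = 5 - 1*384310 = 5 - 384310 = -384305)
U = 605 (U = -11*(-55) = 605)
U - v = 605 - 1*(-384305) = 605 + 384305 = 384910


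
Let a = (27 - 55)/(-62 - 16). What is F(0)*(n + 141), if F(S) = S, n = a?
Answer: 0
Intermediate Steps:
a = 14/39 (a = -28/(-78) = -28*(-1/78) = 14/39 ≈ 0.35897)
n = 14/39 ≈ 0.35897
F(0)*(n + 141) = 0*(14/39 + 141) = 0*(5513/39) = 0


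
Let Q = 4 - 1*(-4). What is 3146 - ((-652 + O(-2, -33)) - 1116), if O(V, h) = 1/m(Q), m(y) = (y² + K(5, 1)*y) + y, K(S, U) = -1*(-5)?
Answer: 550367/112 ≈ 4914.0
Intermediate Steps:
K(S, U) = 5
Q = 8 (Q = 4 + 4 = 8)
m(y) = y² + 6*y (m(y) = (y² + 5*y) + y = y² + 6*y)
O(V, h) = 1/112 (O(V, h) = 1/(8*(6 + 8)) = 1/(8*14) = 1/112)
3146 - ((-652 + O(-2, -33)) - 1116) = 3146 - ((-652 + 1/112) - 1116) = 3146 - (-73023/112 - 1116) = 3146 - 1*(-198015/112) = 3146 + 198015/112 = 550367/112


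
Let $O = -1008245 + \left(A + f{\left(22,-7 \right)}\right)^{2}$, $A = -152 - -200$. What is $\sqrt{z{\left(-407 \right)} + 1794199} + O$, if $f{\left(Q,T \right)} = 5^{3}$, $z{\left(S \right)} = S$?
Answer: $-978316 + 112 \sqrt{143} \approx -9.7698 \cdot 10^{5}$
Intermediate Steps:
$f{\left(Q,T \right)} = 125$
$A = 48$ ($A = -152 + 200 = 48$)
$O = -978316$ ($O = -1008245 + \left(48 + 125\right)^{2} = -1008245 + 173^{2} = -1008245 + 29929 = -978316$)
$\sqrt{z{\left(-407 \right)} + 1794199} + O = \sqrt{-407 + 1794199} - 978316 = \sqrt{1793792} - 978316 = 112 \sqrt{143} - 978316 = -978316 + 112 \sqrt{143}$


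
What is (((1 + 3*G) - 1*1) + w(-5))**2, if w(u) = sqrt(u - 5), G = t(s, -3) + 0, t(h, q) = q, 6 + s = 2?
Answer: (9 - I*sqrt(10))**2 ≈ 71.0 - 56.921*I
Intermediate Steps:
s = -4 (s = -6 + 2 = -4)
G = -3 (G = -3 + 0 = -3)
w(u) = sqrt(-5 + u)
(((1 + 3*G) - 1*1) + w(-5))**2 = (((1 + 3*(-3)) - 1*1) + sqrt(-5 - 5))**2 = (((1 - 9) - 1) + sqrt(-10))**2 = ((-8 - 1) + I*sqrt(10))**2 = (-9 + I*sqrt(10))**2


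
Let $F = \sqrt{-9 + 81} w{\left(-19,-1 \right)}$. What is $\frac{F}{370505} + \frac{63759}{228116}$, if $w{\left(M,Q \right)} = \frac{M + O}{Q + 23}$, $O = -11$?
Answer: $\frac{63759}{228116} - \frac{18 \sqrt{2}}{815111} \approx 0.27947$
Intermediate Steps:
$w{\left(M,Q \right)} = \frac{-11 + M}{23 + Q}$ ($w{\left(M,Q \right)} = \frac{M - 11}{Q + 23} = \frac{-11 + M}{23 + Q}$)
$F = - \frac{90 \sqrt{2}}{11}$ ($F = \sqrt{-9 + 81} \frac{-11 - 19}{23 - 1} = \sqrt{72} \cdot \frac{1}{22} \left(-30\right) = 6 \sqrt{2} \cdot \frac{1}{22} \left(-30\right) = 6 \sqrt{2} \left(- \frac{15}{11}\right) = - \frac{90 \sqrt{2}}{11} \approx -11.571$)
$\frac{F}{370505} + \frac{63759}{228116} = \frac{\left(- \frac{90}{11}\right) \sqrt{2}}{370505} + \frac{63759}{228116} = - \frac{90 \sqrt{2}}{11} \cdot \frac{1}{370505} + 63759 \cdot \frac{1}{228116} = - \frac{18 \sqrt{2}}{815111} + \frac{63759}{228116} = \frac{63759}{228116} - \frac{18 \sqrt{2}}{815111}$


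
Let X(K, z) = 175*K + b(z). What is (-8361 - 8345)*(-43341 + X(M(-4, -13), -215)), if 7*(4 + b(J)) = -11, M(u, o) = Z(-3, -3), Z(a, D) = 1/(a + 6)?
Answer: 15186639418/21 ≈ 7.2317e+8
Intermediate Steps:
Z(a, D) = 1/(6 + a)
M(u, o) = 1/3 (M(u, o) = 1/(6 - 3) = 1/3)
b(J) = -39/7 (b(J) = -4 + (1/7)*(-11) = -4 - 11/7 = -39/7)
X(K, z) = -39/7 + 175*K (X(K, z) = 175*K - 39/7 = -39/7 + 175*K)
(-8361 - 8345)*(-43341 + X(M(-4, -13), -215)) = (-8361 - 8345)*(-43341 + (-39/7 + 175*(1/3))) = -16706*(-43341 + (-39/7 + 175/3)) = -16706*(-43341 + 1108/21) = -16706*(-909053/21) = 15186639418/21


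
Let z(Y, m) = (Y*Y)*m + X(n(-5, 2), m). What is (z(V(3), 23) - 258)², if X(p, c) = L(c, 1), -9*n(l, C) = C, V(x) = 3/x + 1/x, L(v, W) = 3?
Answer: 3713329/81 ≈ 45844.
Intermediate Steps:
V(x) = 4/x (V(x) = 3/x + 1/x = 4/x)
n(l, C) = -C/9
X(p, c) = 3
z(Y, m) = 3 + m*Y² (z(Y, m) = (Y*Y)*m + 3 = Y²*m + 3 = m*Y² + 3 = 3 + m*Y²)
(z(V(3), 23) - 258)² = ((3 + 23*(4/3)²) - 258)² = ((3 + 23*(16/9)) - 258)² = ((3 + 368/9) - 258)² = (395/9 - 258)² = (-1927/9)² = 3713329/81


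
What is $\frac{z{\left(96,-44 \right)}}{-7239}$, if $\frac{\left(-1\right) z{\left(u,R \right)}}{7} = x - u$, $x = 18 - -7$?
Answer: $- \frac{497}{7239} \approx -0.068656$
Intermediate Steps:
$x = 25$ ($x = 18 + 7 = 25$)
$z{\left(u,R \right)} = -175 + 7 u$ ($z{\left(u,R \right)} = - 7 \left(25 - u\right) = -175 + 7 u$)
$\frac{z{\left(96,-44 \right)}}{-7239} = \frac{-175 + 7 \cdot 96}{-7239} = \left(-175 + 672\right) \left(- \frac{1}{7239}\right) = 497 \left(- \frac{1}{7239}\right) = - \frac{497}{7239}$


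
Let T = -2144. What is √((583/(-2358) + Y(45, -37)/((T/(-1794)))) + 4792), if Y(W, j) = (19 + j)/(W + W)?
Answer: √1328843789293145/526620 ≈ 69.221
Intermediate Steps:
Y(W, j) = (19 + j)/(2*W) (Y(W, j) = (19 + j)/((2*W)) = (19 + j)*(1/(2*W)) = (19 + j)/(2*W))
√((583/(-2358) + Y(45, -37)/((T/(-1794)))) + 4792) = √((583/(-2358) + ((½)*(19 - 37)/45)/((-2144/(-1794)))) + 4792) = √((583*(-1/2358) + ((½)*(1/45)*(-18))/((-2144*(-1/1794)))) + 4792) = √((-583/2358 - 1/(5*1072/897)) + 4792) = √((-583/2358 - ⅕*897/1072) + 4792) = √((-583/2358 - 897/5360) + 4792) = √(-2620003/6319440 + 4792) = √(30280136477/6319440) = √1328843789293145/526620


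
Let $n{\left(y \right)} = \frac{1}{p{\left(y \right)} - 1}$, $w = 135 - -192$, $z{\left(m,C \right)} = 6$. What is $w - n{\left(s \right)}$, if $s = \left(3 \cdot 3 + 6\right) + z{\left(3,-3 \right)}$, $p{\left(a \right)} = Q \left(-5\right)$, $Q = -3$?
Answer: $\frac{4577}{14} \approx 326.93$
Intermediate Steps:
$w = 327$ ($w = 135 + 192 = 327$)
$p{\left(a \right)} = 15$ ($p{\left(a \right)} = \left(-3\right) \left(-5\right) = 15$)
$s = 21$ ($s = \left(3 \cdot 3 + 6\right) + 6 = \left(9 + 6\right) + 6 = 15 + 6 = 21$)
$n{\left(y \right)} = \frac{1}{14}$ ($n{\left(y \right)} = \frac{1}{15 - 1} = \frac{1}{14}$)
$w - n{\left(s \right)} = 327 - \frac{1}{14} = \frac{4577}{14}$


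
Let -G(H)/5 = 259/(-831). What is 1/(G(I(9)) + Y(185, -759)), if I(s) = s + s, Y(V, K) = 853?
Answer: 831/710138 ≈ 0.0011702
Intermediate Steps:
I(s) = 2*s
G(H) = 1295/831 (G(H) = -1295/(-831) = -1295*(-1)/831 = -5*(-259/831) = 1295/831)
1/(G(I(9)) + Y(185, -759)) = 1/(1295/831 + 853) = 1/(710138/831) = 831/710138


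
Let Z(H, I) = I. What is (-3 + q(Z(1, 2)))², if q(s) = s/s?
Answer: 4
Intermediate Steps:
q(s) = 1
(-3 + q(Z(1, 2)))² = (-3 + 1)² = (-2)² = 4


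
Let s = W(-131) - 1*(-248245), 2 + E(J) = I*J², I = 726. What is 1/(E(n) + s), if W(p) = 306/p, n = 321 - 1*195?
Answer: 131/1542422383 ≈ 8.4931e-8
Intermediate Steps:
n = 126 (n = 321 - 195 = 126)
E(J) = -2 + 726*J²
s = 32519789/131 (s = 306/(-131) - 1*(-248245) = 306*(-1/131) + 248245 = -306/131 + 248245 = 32519789/131 ≈ 2.4824e+5)
1/(E(n) + s) = 1/((-2 + 726*126²) + 32519789/131) = 1/((-2 + 726*15876) + 32519789/131) = 1/((-2 + 11525976) + 32519789/131) = 1/(11525974 + 32519789/131) = 1/(1542422383/131) = 131/1542422383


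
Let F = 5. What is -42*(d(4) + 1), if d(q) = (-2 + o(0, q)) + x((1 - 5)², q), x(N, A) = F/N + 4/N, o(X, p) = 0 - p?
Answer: 1491/8 ≈ 186.38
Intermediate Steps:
o(X, p) = -p
x(N, A) = 9/N (x(N, A) = 5/N + 4/N = 9/N)
d(q) = -23/16 - q (d(q) = (-2 - q) + 9/((1 - 5)²) = (-2 - q) + 9/((-4)²) = (-2 - q) + 9/16 = -23/16 - q)
-42*(d(4) + 1) = -42*((-23/16 - 1*4) + 1) = -42*((-23/16 - 4) + 1) = -42*(-87/16 + 1) = -42*(-71/16) = 1491/8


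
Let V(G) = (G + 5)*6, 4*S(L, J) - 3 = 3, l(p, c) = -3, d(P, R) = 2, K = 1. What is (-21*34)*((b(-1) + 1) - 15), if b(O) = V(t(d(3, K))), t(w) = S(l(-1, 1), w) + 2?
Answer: -26418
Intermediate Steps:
S(L, J) = 3/2 (S(L, J) = 3/4 + (1/4)*3 = 3/4 + 3/4 = 3/2)
t(w) = 7/2 (t(w) = 3/2 + 2 = 7/2)
V(G) = 30 + 6*G (V(G) = (5 + G)*6 = 30 + 6*G)
b(O) = 51 (b(O) = 30 + 6*(7/2) = 30 + 21 = 51)
(-21*34)*((b(-1) + 1) - 15) = (-21*34)*((51 + 1) - 15) = -714*(52 - 15) = -714*37 = -26418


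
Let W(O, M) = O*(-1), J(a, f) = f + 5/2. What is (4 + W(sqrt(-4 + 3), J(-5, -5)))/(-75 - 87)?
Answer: -2/81 + I/162 ≈ -0.024691 + 0.0061728*I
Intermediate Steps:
J(a, f) = 5/2 + f (J(a, f) = f + 5*(1/2) = f + 5/2 = 5/2 + f)
W(O, M) = -O
(4 + W(sqrt(-4 + 3), J(-5, -5)))/(-75 - 87) = (4 - sqrt(-4 + 3))/(-75 - 87) = (4 - sqrt(-1))/(-162) = -(4 - I)/162 = -2/81 + I/162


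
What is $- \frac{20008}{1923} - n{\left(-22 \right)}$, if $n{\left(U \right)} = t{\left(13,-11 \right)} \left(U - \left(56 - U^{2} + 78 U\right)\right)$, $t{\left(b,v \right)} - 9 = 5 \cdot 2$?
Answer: $- \frac{77551522}{1923} \approx -40328.0$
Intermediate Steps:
$t{\left(b,v \right)} = 19$ ($t{\left(b,v \right)} = 9 + 5 \cdot 2 = 9 + 10 = 19$)
$n{\left(U \right)} = -1064 - 1463 U + 19 U^{2}$ ($n{\left(U \right)} = 19 \left(U - \left(56 - U^{2} + 78 U\right)\right) = 19 \left(-56 + U^{2} - 77 U\right) = -1064 - 1463 U + 19 U^{2}$)
$- \frac{20008}{1923} - n{\left(-22 \right)} = - \frac{20008}{1923} - \left(-1064 - -32186 + 19 \left(-22\right)^{2}\right) = \left(-20008\right) \frac{1}{1923} - \left(-1064 + 32186 + 19 \cdot 484\right) = - \frac{20008}{1923} - \left(-1064 + 32186 + 9196\right) = - \frac{20008}{1923} - 40318 = - \frac{77551522}{1923}$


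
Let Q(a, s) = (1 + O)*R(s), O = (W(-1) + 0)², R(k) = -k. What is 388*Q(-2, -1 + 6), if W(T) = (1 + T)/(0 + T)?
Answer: -1940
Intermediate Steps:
W(T) = (1 + T)/T
O = 0 (O = ((1 - 1)/(-1) + 0)² = (-1*0 + 0)² = (0 + 0)² = 0² = 0)
Q(a, s) = -s (Q(a, s) = (1 + 0)*(-s) = 1*(-s) = -s)
388*Q(-2, -1 + 6) = 388*(-(-1 + 6)) = 388*(-1*5) = 388*(-5) = -1940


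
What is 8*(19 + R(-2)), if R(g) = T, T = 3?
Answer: 176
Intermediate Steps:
R(g) = 3
8*(19 + R(-2)) = 8*(19 + 3) = 8*22 = 176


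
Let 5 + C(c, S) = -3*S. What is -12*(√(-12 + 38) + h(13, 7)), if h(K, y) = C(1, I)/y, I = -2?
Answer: -12/7 - 12*√26 ≈ -62.903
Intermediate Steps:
C(c, S) = -5 - 3*S
h(K, y) = 1/y (h(K, y) = (-5 - 3*(-2))/y = (-5 + 6)/y = 1/y)
-12*(√(-12 + 38) + h(13, 7)) = -12*(√(-12 + 38) + 1/7) = -12*(√26 + ⅐) = -12*(⅐ + √26) = -12/7 - 12*√26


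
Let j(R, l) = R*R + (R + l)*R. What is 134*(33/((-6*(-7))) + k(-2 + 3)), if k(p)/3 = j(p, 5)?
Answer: 20435/7 ≈ 2919.3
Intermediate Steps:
j(R, l) = R**2 + R*(R + l)
k(p) = 3*p*(5 + 2*p) (k(p) = 3*(p*(5 + 2*p)) = 3*p*(5 + 2*p))
134*(33/((-6*(-7))) + k(-2 + 3)) = 134*(33/((-6*(-7))) + 3*(-2 + 3)*(5 + 2*(-2 + 3))) = 134*(33/42 + 3*1*(5 + 2*1)) = 134*(33*(1/42) + 3*1*(5 + 2)) = 134*(11/14 + 3*1*7) = 134*(11/14 + 21) = 134*(305/14) = 20435/7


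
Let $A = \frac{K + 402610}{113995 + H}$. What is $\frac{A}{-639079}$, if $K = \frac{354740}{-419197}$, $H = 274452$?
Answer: $- \frac{168772549430}{104064951130248661} \approx -1.6218 \cdot 10^{-6}$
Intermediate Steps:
$K = - \frac{354740}{419197}$ ($K = 354740 \left(- \frac{1}{419197}\right) = - \frac{354740}{419197} \approx -0.84624$)
$A = \frac{168772549430}{162835817059}$ ($A = \frac{- \frac{354740}{419197} + 402610}{113995 + 274452} = \frac{168772549430}{419197 \cdot 388447} = \frac{168772549430}{419197} \cdot \frac{1}{388447} = \frac{168772549430}{162835817059} \approx 1.0365$)
$\frac{A}{-639079} = \frac{168772549430}{162835817059 \left(-639079\right)} = \frac{168772549430}{162835817059} \left(- \frac{1}{639079}\right) = - \frac{168772549430}{104064951130248661}$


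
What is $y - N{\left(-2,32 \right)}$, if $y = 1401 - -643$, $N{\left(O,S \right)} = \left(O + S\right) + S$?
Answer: $1982$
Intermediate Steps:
$N{\left(O,S \right)} = O + 2 S$
$y = 2044$ ($y = 1401 + 643 = 2044$)
$y - N{\left(-2,32 \right)} = 2044 - \left(-2 + 2 \cdot 32\right) = 2044 - \left(-2 + 64\right) = 2044 - 62 = 1982$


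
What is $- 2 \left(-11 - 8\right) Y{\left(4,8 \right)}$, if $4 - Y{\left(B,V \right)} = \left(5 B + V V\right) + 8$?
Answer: $-3344$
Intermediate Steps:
$Y{\left(B,V \right)} = -4 - V^{2} - 5 B$ ($Y{\left(B,V \right)} = 4 - \left(\left(5 B + V V\right) + 8\right) = 4 - \left(\left(5 B + V^{2}\right) + 8\right) = 4 - \left(\left(V^{2} + 5 B\right) + 8\right) = 4 - \left(8 + V^{2} + 5 B\right) = -4 - V^{2} - 5 B$)
$- 2 \left(-11 - 8\right) Y{\left(4,8 \right)} = - 2 \left(-11 - 8\right) \left(-4 - 8^{2} - 20\right) = \left(-2\right) \left(-19\right) \left(-4 - 64 - 20\right) = 38 \left(-4 - 64 - 20\right) = 38 \left(-88\right) = -3344$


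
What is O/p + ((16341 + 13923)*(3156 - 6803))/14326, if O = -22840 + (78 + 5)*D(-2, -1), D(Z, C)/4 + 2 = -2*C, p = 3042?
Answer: -6463101688/838071 ≈ -7711.9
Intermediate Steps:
D(Z, C) = -8 - 8*C (D(Z, C) = -8 + 4*(-2*C) = -8 - 8*C)
O = -22840 (O = -22840 + (78 + 5)*(-8 - 8*(-1)) = -22840 + 83*(-8 + 8) = -22840 + 83*0 = -22840 + 0 = -22840)
O/p + ((16341 + 13923)*(3156 - 6803))/14326 = -22840/3042 + ((16341 + 13923)*(3156 - 6803))/14326 = -22840*1/3042 + (30264*(-3647))*(1/14326) = -11420/1521 - 110372808*1/14326 = -11420/1521 - 4245108/551 = -6463101688/838071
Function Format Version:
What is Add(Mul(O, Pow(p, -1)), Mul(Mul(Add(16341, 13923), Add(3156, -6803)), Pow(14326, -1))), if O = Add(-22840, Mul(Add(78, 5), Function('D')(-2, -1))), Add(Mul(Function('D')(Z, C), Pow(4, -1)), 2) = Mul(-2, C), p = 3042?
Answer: Rational(-6463101688, 838071) ≈ -7711.9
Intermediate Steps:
Function('D')(Z, C) = Add(-8, Mul(-8, C)) (Function('D')(Z, C) = Add(-8, Mul(4, Mul(-2, C))) = Add(-8, Mul(-8, C)))
O = -22840 (O = Add(-22840, Mul(Add(78, 5), Add(-8, Mul(-8, -1)))) = Add(-22840, Mul(83, Add(-8, 8))) = Add(-22840, Mul(83, 0)) = Add(-22840, 0) = -22840)
Add(Mul(O, Pow(p, -1)), Mul(Mul(Add(16341, 13923), Add(3156, -6803)), Pow(14326, -1))) = Add(Mul(-22840, Pow(3042, -1)), Mul(Mul(Add(16341, 13923), Add(3156, -6803)), Pow(14326, -1))) = Add(Mul(-22840, Rational(1, 3042)), Mul(Mul(30264, -3647), Rational(1, 14326))) = Add(Rational(-11420, 1521), Mul(-110372808, Rational(1, 14326))) = Add(Rational(-11420, 1521), Rational(-4245108, 551)) = Rational(-6463101688, 838071)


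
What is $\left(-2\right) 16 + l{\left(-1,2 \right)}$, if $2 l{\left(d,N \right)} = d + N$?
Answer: $- \frac{63}{2} \approx -31.5$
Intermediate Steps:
$l{\left(d,N \right)} = \frac{N}{2} + \frac{d}{2}$ ($l{\left(d,N \right)} = \frac{d + N}{2} = \frac{N + d}{2} = \frac{N}{2} + \frac{d}{2}$)
$\left(-2\right) 16 + l{\left(-1,2 \right)} = \left(-2\right) 16 + \left(\frac{1}{2} \cdot 2 + \frac{1}{2} \left(-1\right)\right) = -32 + \left(1 - \frac{1}{2}\right) = -32 + \frac{1}{2} = - \frac{63}{2}$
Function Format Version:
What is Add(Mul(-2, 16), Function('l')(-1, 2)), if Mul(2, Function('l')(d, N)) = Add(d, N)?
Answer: Rational(-63, 2) ≈ -31.500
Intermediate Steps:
Function('l')(d, N) = Add(Mul(Rational(1, 2), N), Mul(Rational(1, 2), d)) (Function('l')(d, N) = Mul(Rational(1, 2), Add(d, N)) = Mul(Rational(1, 2), Add(N, d)) = Add(Mul(Rational(1, 2), N), Mul(Rational(1, 2), d)))
Add(Mul(-2, 16), Function('l')(-1, 2)) = Add(Mul(-2, 16), Add(Mul(Rational(1, 2), 2), Mul(Rational(1, 2), -1))) = Add(-32, Add(1, Rational(-1, 2))) = Add(-32, Rational(1, 2)) = Rational(-63, 2)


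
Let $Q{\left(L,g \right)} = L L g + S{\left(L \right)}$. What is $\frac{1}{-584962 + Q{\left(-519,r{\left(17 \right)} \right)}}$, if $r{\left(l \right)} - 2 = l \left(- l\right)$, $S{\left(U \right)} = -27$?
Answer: $- \frac{1}{77891596} \approx -1.2838 \cdot 10^{-8}$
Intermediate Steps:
$r{\left(l \right)} = 2 - l^{2}$ ($r{\left(l \right)} = 2 + l \left(- l\right) = 2 - l^{2}$)
$Q{\left(L,g \right)} = -27 + g L^{2}$ ($Q{\left(L,g \right)} = L L g - 27 = L^{2} g - 27 = g L^{2} - 27 = -27 + g L^{2}$)
$\frac{1}{-584962 + Q{\left(-519,r{\left(17 \right)} \right)}} = \frac{1}{-584962 + \left(-27 + \left(2 - 17^{2}\right) \left(-519\right)^{2}\right)} = \frac{1}{-584962 + \left(-27 + \left(2 - 289\right) 269361\right)} = \frac{1}{-584962 - 77306634} = \frac{1}{-77891596} = - \frac{1}{77891596}$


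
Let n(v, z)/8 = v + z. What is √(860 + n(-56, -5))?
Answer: 2*√93 ≈ 19.287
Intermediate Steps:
n(v, z) = 8*v + 8*z (n(v, z) = 8*(v + z) = 8*v + 8*z)
√(860 + n(-56, -5)) = √(860 + (8*(-56) + 8*(-5))) = √(860 + (-448 - 40)) = √(860 - 488) = √372 = 2*√93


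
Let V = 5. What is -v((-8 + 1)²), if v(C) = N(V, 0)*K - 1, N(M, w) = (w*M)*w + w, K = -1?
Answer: 1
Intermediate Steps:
N(M, w) = w + M*w² (N(M, w) = (M*w)*w + w = M*w² + w = w + M*w²)
v(C) = -1 (v(C) = (0*(1 + 5*0))*(-1) - 1 = (0*(1 + 0))*(-1) - 1 = (0*1)*(-1) - 1 = 0*(-1) - 1 = 0 - 1 = -1)
-v((-8 + 1)²) = -1*(-1) = 1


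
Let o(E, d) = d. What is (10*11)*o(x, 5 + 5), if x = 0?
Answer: 1100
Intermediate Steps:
(10*11)*o(x, 5 + 5) = (10*11)*(5 + 5) = 110*10 = 1100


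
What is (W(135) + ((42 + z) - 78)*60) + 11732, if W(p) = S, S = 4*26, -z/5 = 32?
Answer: 76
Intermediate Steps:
z = -160 (z = -5*32 = -160)
S = 104
W(p) = 104
(W(135) + ((42 + z) - 78)*60) + 11732 = (104 + ((42 - 160) - 78)*60) + 11732 = (104 + (-118 - 78)*60) + 11732 = (104 - 196*60) + 11732 = (104 - 11760) + 11732 = -11656 + 11732 = 76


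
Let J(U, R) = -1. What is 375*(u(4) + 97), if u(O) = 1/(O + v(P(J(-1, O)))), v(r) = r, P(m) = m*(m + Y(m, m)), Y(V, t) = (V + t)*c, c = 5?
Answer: 36400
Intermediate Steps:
Y(V, t) = 5*V + 5*t (Y(V, t) = (V + t)*5 = 5*V + 5*t)
P(m) = 11*m² (P(m) = m*(m + (5*m + 5*m)) = m*(m + 10*m) = m*(11*m) = 11*m²)
u(O) = 1/(11 + O) (u(O) = 1/(O + 11*(-1)²) = 1/(O + 11*1) = 1/(O + 11) = 1/(11 + O))
375*(u(4) + 97) = 375*(1/(11 + 4) + 97) = 375*(1/15 + 97) = 375*(1456/15) = 36400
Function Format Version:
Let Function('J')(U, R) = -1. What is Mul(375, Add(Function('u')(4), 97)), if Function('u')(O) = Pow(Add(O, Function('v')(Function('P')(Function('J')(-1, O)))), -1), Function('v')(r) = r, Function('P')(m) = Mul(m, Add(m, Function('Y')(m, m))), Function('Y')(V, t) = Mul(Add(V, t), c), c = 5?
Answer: 36400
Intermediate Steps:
Function('Y')(V, t) = Add(Mul(5, V), Mul(5, t)) (Function('Y')(V, t) = Mul(Add(V, t), 5) = Add(Mul(5, V), Mul(5, t)))
Function('P')(m) = Mul(11, Pow(m, 2)) (Function('P')(m) = Mul(m, Add(m, Add(Mul(5, m), Mul(5, m)))) = Mul(m, Add(m, Mul(10, m))) = Mul(m, Mul(11, m)) = Mul(11, Pow(m, 2)))
Function('u')(O) = Pow(Add(11, O), -1) (Function('u')(O) = Pow(Add(O, Mul(11, Pow(-1, 2))), -1) = Pow(Add(O, Mul(11, 1)), -1) = Pow(Add(O, 11), -1) = Pow(Add(11, O), -1))
Mul(375, Add(Function('u')(4), 97)) = Mul(375, Add(Pow(Add(11, 4), -1), 97)) = Mul(375, Add(Pow(15, -1), 97)) = Mul(375, Add(Rational(1, 15), 97)) = Mul(375, Rational(1456, 15)) = 36400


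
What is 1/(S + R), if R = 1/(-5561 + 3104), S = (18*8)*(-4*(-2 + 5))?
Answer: -2457/4245697 ≈ -0.00057870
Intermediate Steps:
S = -1728 (S = 144*(-4*3) = 144*(-12) = -1728)
R = -1/2457 (R = 1/(-2457) = -1/2457 ≈ -0.00040700)
1/(S + R) = 1/(-1728 - 1/2457) = 1/(-4245697/2457) = -2457/4245697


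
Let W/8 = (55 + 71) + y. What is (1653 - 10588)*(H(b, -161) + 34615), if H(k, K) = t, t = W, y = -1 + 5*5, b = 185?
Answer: -320007025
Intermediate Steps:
y = 24 (y = -1 + 25 = 24)
W = 1200 (W = 8*((55 + 71) + 24) = 8*(126 + 24) = 8*150 = 1200)
t = 1200
H(k, K) = 1200
(1653 - 10588)*(H(b, -161) + 34615) = (1653 - 10588)*(1200 + 34615) = -8935*35815 = -320007025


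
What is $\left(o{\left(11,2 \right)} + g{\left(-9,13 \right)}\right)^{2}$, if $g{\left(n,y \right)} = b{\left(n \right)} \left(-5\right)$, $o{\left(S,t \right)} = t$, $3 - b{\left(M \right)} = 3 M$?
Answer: $21904$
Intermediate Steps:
$b{\left(M \right)} = 3 - 3 M$
$g{\left(n,y \right)} = -15 + 15 n$ ($g{\left(n,y \right)} = \left(3 - 3 n\right) \left(-5\right) = -15 + 15 n$)
$\left(o{\left(11,2 \right)} + g{\left(-9,13 \right)}\right)^{2} = \left(2 + \left(-15 + 15 \left(-9\right)\right)\right)^{2} = \left(2 - 150\right)^{2} = \left(-148\right)^{2} = 21904$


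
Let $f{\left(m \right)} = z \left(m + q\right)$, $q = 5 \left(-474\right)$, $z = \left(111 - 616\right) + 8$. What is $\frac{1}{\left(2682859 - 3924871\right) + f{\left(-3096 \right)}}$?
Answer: $\frac{1}{1474590} \approx 6.7815 \cdot 10^{-7}$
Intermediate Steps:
$z = -497$ ($z = -505 + 8 = -497$)
$q = -2370$
$f{\left(m \right)} = 1177890 - 497 m$ ($f{\left(m \right)} = - 497 \left(m - 2370\right) = - 497 \left(-2370 + m\right) = 1177890 - 497 m$)
$\frac{1}{\left(2682859 - 3924871\right) + f{\left(-3096 \right)}} = \frac{1}{\left(2682859 - 3924871\right) + \left(1177890 - -1538712\right)} = \frac{1}{\left(2682859 - 3924871\right) + \left(1177890 + 1538712\right)} = \frac{1}{-1242012 + 2716602} = \frac{1}{1474590}$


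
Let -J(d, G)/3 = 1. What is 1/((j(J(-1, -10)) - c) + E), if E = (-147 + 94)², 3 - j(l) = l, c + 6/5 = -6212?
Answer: 5/45141 ≈ 0.00011076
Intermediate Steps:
c = -31066/5 (c = -6/5 - 6212 = -31066/5 ≈ -6213.2)
J(d, G) = -3 (J(d, G) = -3*1 = -3)
j(l) = 3 - l
E = 2809 (E = (-53)² = 2809)
1/((j(J(-1, -10)) - c) + E) = 1/(((3 - 1*(-3)) - 1*(-31066/5)) + 2809) = 1/(((3 + 3) + 31066/5) + 2809) = 1/((6 + 31066/5) + 2809) = 1/(31096/5 + 2809) = 1/(45141/5) = 5/45141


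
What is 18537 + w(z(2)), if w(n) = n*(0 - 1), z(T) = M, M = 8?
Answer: 18529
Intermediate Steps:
z(T) = 8
w(n) = -n (w(n) = n*(-1) = -n)
18537 + w(z(2)) = 18537 - 1*8 = 18537 - 8 = 18529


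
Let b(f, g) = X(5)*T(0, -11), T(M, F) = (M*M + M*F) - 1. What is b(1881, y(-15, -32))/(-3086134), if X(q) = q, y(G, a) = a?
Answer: 5/3086134 ≈ 1.6202e-6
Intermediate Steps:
T(M, F) = -1 + M**2 + F*M (T(M, F) = (M**2 + F*M) - 1 = -1 + M**2 + F*M)
b(f, g) = -5 (b(f, g) = 5*(-1 + 0**2 - 11*0) = 5*(-1 + 0 + 0) = 5*(-1) = -5)
b(1881, y(-15, -32))/(-3086134) = -5/(-3086134) = -5*(-1/3086134) = 5/3086134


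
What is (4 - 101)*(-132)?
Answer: 12804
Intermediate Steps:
(4 - 101)*(-132) = -97*(-132) = 12804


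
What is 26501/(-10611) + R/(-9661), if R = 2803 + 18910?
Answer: -486422804/102512871 ≈ -4.7450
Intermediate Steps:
R = 21713
26501/(-10611) + R/(-9661) = 26501/(-10611) + 21713/(-9661) = 26501*(-1/10611) + 21713*(-1/9661) = -26501/10611 - 21713/9661 = -486422804/102512871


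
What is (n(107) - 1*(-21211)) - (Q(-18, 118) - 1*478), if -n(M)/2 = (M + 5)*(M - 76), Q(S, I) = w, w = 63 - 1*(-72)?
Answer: 14610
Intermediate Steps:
w = 135 (w = 63 + 72 = 135)
Q(S, I) = 135
n(M) = -2*(-76 + M)*(5 + M) (n(M) = -2*(M + 5)*(M - 76) = -2*(5 + M)*(-76 + M) = -2*(-76 + M)*(5 + M))
(n(107) - 1*(-21211)) - (Q(-18, 118) - 1*478) = ((760 - 2*107² + 142*107) - 1*(-21211)) - (135 - 1*478) = ((760 - 2*11449 + 15194) + 21211) - (135 - 478) = ((760 - 22898 + 15194) + 21211) - 1*(-343) = (-6944 + 21211) + 343 = 14267 + 343 = 14610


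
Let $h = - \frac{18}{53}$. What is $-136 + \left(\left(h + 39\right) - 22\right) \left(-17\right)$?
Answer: $- \frac{22219}{53} \approx -419.23$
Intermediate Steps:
$h = - \frac{18}{53}$ ($h = \left(-18\right) \frac{1}{53} = - \frac{18}{53} \approx -0.33962$)
$-136 + \left(\left(h + 39\right) - 22\right) \left(-17\right) = -136 + \left(\left(- \frac{18}{53} + 39\right) - 22\right) \left(-17\right) = -136 + \left(\frac{2049}{53} - 22\right) \left(-17\right) = -136 + \frac{883}{53} \left(-17\right) = -136 - \frac{15011}{53} = - \frac{22219}{53}$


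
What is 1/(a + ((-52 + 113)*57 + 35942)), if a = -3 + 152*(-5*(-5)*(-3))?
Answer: 1/28016 ≈ 3.5694e-5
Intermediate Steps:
a = -11403 (a = -3 + 152*(25*(-3)) = -3 + 152*(-75) = -3 - 11400 = -11403)
1/(a + ((-52 + 113)*57 + 35942)) = 1/(-11403 + ((-52 + 113)*57 + 35942)) = 1/(-11403 + (61*57 + 35942)) = 1/(-11403 + (3477 + 35942)) = 1/(-11403 + 39419) = 1/28016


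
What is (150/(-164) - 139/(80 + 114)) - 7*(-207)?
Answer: 5756186/3977 ≈ 1447.4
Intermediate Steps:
(150/(-164) - 139/(80 + 114)) - 7*(-207) = (150*(-1/164) - 139/194) + 1449 = (-75/82 - 139*1/194) + 1449 = (-75/82 - 139/194) + 1449 = -6487/3977 + 1449 = 5756186/3977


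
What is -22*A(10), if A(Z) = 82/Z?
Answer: -902/5 ≈ -180.40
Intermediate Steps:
-22*A(10) = -1804/10 = -22*41/5 = -902/5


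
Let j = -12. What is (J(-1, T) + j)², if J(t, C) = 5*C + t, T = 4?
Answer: 49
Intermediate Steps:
J(t, C) = t + 5*C
(J(-1, T) + j)² = ((-1 + 5*4) - 12)² = ((-1 + 20) - 12)² = (19 - 12)² = 7² = 49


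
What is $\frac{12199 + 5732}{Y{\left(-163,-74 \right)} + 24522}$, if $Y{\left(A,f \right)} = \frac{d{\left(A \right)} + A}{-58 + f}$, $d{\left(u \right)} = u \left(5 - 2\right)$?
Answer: $\frac{13761}{18823} \approx 0.73107$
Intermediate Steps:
$d{\left(u \right)} = 3 u$ ($d{\left(u \right)} = u 3 = 3 u$)
$Y{\left(A,f \right)} = \frac{4 A}{-58 + f}$ ($Y{\left(A,f \right)} = \frac{3 A + A}{-58 + f} = \frac{4 A}{-58 + f}$)
$\frac{12199 + 5732}{Y{\left(-163,-74 \right)} + 24522} = \frac{12199 + 5732}{4 \left(-163\right) \frac{1}{-58 - 74} + 24522} = \frac{17931}{4 \left(-163\right) \frac{1}{-132} + 24522} = \frac{17931}{4 \left(-163\right) \left(- \frac{1}{132}\right) + 24522} = \frac{17931}{\frac{163}{33} + 24522} = \frac{17931}{\frac{809389}{33}} = 17931 \cdot \frac{33}{809389} = \frac{13761}{18823}$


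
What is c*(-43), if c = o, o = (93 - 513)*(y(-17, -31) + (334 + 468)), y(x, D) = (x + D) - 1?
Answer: 13599180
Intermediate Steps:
y(x, D) = -1 + D + x (y(x, D) = (D + x) - 1 = -1 + D + x)
o = -316260 (o = (93 - 513)*((-1 - 31 - 17) + (334 + 468)) = -420*(-49 + 802) = -420*753 = -316260)
c = -316260
c*(-43) = -316260*(-43) = 13599180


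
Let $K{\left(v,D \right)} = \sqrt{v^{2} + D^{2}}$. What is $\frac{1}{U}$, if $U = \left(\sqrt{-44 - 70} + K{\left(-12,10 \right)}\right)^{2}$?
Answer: $- \frac{i}{- 130 i + 4 \sqrt{6954}} \approx 0.0010143 - 0.0026026 i$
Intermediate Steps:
$K{\left(v,D \right)} = \sqrt{D^{2} + v^{2}}$
$U = \left(2 \sqrt{61} + i \sqrt{114}\right)^{2}$ ($U = \left(\sqrt{-44 - 70} + \sqrt{10^{2} + \left(-12\right)^{2}}\right)^{2} = \left(\sqrt{-114} + \sqrt{100 + 144}\right)^{2} = \left(i \sqrt{114} + \sqrt{244}\right)^{2} = \left(i \sqrt{114} + 2 \sqrt{61}\right)^{2} = \left(2 \sqrt{61} + i \sqrt{114}\right)^{2} \approx 130.0 + 333.56 i$)
$\frac{1}{U} = \frac{1}{130 + 4 i \sqrt{6954}}$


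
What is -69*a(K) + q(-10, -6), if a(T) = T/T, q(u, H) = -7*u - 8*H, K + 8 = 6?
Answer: 49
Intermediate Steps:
K = -2 (K = -8 + 6 = -2)
q(u, H) = -8*H - 7*u
a(T) = 1
-69*a(K) + q(-10, -6) = -69*1 + (-8*(-6) - 7*(-10)) = -69 + (48 + 70) = -69 + 118 = 49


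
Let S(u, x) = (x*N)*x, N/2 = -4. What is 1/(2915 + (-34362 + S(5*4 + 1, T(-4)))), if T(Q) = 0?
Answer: -1/31447 ≈ -3.1800e-5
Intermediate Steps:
N = -8 (N = 2*(-4) = -8)
S(u, x) = -8*x² (S(u, x) = (x*(-8))*x = (-8*x)*x = -8*x²)
1/(2915 + (-34362 + S(5*4 + 1, T(-4)))) = 1/(2915 + (-34362 - 8*0²)) = 1/(2915 + (-34362 - 8*0)) = 1/(2915 + (-34362 + 0)) = 1/(2915 - 34362) = 1/(-31447) = -1/31447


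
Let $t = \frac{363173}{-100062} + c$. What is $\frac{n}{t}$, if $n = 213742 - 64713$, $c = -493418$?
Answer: $- \frac{14912139798}{49372755089} \approx -0.30203$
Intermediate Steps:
$n = 149029$ ($n = 213742 - 64713 = 149029$)
$t = - \frac{49372755089}{100062}$ ($t = \frac{363173}{-100062} - 493418 = 363173 \left(- \frac{1}{100062}\right) - 493418 = - \frac{363173}{100062} - 493418 = - \frac{49372755089}{100062} \approx -4.9342 \cdot 10^{5}$)
$\frac{n}{t} = \frac{149029}{- \frac{49372755089}{100062}} = 149029 \left(- \frac{100062}{49372755089}\right) = - \frac{14912139798}{49372755089}$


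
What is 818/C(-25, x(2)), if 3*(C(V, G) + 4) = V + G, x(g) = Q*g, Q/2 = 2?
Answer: -2454/29 ≈ -84.621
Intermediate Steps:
Q = 4 (Q = 2*2 = 4)
x(g) = 4*g
C(V, G) = -4 + G/3 + V/3 (C(V, G) = -4 + (V + G)/3 = -4 + (G + V)/3 = -4 + (G/3 + V/3) = -4 + G/3 + V/3)
818/C(-25, x(2)) = 818/(-4 + (4*2)/3 + (1/3)*(-25)) = 818/(-4 + (1/3)*8 - 25/3) = 818/(-4 + 8/3 - 25/3) = 818/(-29/3) = 818*(-3/29) = -2454/29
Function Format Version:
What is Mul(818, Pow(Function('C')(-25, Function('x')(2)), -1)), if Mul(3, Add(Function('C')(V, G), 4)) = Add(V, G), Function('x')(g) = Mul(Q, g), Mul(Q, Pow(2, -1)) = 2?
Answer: Rational(-2454, 29) ≈ -84.621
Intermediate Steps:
Q = 4 (Q = Mul(2, 2) = 4)
Function('x')(g) = Mul(4, g)
Function('C')(V, G) = Add(-4, Mul(Rational(1, 3), G), Mul(Rational(1, 3), V)) (Function('C')(V, G) = Add(-4, Mul(Rational(1, 3), Add(V, G))) = Add(-4, Mul(Rational(1, 3), Add(G, V))) = Add(-4, Add(Mul(Rational(1, 3), G), Mul(Rational(1, 3), V))) = Add(-4, Mul(Rational(1, 3), G), Mul(Rational(1, 3), V)))
Mul(818, Pow(Function('C')(-25, Function('x')(2)), -1)) = Mul(818, Pow(Add(-4, Mul(Rational(1, 3), Mul(4, 2)), Mul(Rational(1, 3), -25)), -1)) = Mul(818, Pow(Add(-4, Mul(Rational(1, 3), 8), Rational(-25, 3)), -1)) = Mul(818, Pow(Add(-4, Rational(8, 3), Rational(-25, 3)), -1)) = Mul(818, Pow(Rational(-29, 3), -1)) = Mul(818, Rational(-3, 29)) = Rational(-2454, 29)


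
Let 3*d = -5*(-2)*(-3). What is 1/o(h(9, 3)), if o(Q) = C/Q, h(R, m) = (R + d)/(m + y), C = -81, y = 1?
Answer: 1/324 ≈ 0.0030864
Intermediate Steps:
d = -10 (d = (-5*(-2)*(-3))/3 = (10*(-3))/3 = (⅓)*(-30) = -10)
h(R, m) = (-10 + R)/(1 + m) (h(R, m) = (R - 10)/(m + 1) = (-10 + R)/(1 + m))
o(Q) = -81/Q
1/o(h(9, 3)) = 1/(-81*(1 + 3)/(-10 + 9)) = 1/(-81/(-1/4)) = 1/(-81/((¼)*(-1))) = 1/(-81/(-¼)) = 1/(-81*(-4)) = 1/324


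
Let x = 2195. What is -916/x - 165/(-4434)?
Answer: -1233123/3244210 ≈ -0.38010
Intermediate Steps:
-916/x - 165/(-4434) = -916/2195 - 165/(-4434) = -916*1/2195 - 165*(-1/4434) = -916/2195 + 55/1478 = -1233123/3244210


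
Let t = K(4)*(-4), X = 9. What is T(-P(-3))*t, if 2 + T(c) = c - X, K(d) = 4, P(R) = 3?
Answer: 224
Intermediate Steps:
t = -16 (t = 4*(-4) = -16)
T(c) = -11 + c (T(c) = -2 + (c - 1*9) = -2 + (c - 9) = -2 + (-9 + c) = -11 + c)
T(-P(-3))*t = (-11 - 1*3)*(-16) = (-11 - 3)*(-16) = -14*(-16) = 224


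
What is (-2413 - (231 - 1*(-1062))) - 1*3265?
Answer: -6971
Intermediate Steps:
(-2413 - (231 - 1*(-1062))) - 1*3265 = (-2413 - (231 + 1062)) - 3265 = (-2413 - 1*1293) - 3265 = (-2413 - 1293) - 3265 = -3706 - 3265 = -6971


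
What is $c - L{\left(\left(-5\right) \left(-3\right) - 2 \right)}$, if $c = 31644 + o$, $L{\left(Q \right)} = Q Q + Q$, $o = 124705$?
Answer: $156167$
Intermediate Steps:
$L{\left(Q \right)} = Q + Q^{2}$ ($L{\left(Q \right)} = Q^{2} + Q = Q + Q^{2}$)
$c = 156349$ ($c = 31644 + 124705 = 156349$)
$c - L{\left(\left(-5\right) \left(-3\right) - 2 \right)} = 156349 - \left(\left(-5\right) \left(-3\right) - 2\right) \left(1 - -13\right) = 156349 - \left(15 - 2\right) \left(1 + \left(15 - 2\right)\right) = 156349 - 13 \left(1 + 13\right) = 156349 - 13 \cdot 14 = 156349 - 182 = 156167$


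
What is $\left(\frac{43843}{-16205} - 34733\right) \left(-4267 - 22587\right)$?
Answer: $\frac{32647742264}{35} \approx 9.3279 \cdot 10^{8}$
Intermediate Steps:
$\left(\frac{43843}{-16205} - 34733\right) \left(-4267 - 22587\right) = \left(43843 \left(- \frac{1}{16205}\right) - 34733\right) \left(-26854\right) = \left(- \frac{43843}{16205} - 34733\right) \left(-26854\right) = \left(- \frac{562892108}{16205}\right) \left(-26854\right) = \frac{32647742264}{35}$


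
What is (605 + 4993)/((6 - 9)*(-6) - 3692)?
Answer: -2799/1837 ≈ -1.5237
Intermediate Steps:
(605 + 4993)/((6 - 9)*(-6) - 3692) = 5598/(-3*(-6) - 3692) = 5598/(18 - 3692) = 5598/(-3674) = 5598*(-1/3674) = -2799/1837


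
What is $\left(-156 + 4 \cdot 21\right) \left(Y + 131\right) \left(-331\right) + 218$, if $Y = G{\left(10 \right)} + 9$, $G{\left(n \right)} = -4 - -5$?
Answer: $3360530$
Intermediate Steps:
$G{\left(n \right)} = 1$ ($G{\left(n \right)} = -4 + 5 = 1$)
$Y = 10$ ($Y = 1 + 9 = 10$)
$\left(-156 + 4 \cdot 21\right) \left(Y + 131\right) \left(-331\right) + 218 = \left(-156 + 4 \cdot 21\right) \left(10 + 131\right) \left(-331\right) + 218 = \left(-156 + 84\right) 141 \left(-331\right) + 218 = \left(-72\right) 141 \left(-331\right) + 218 = \left(-10152\right) \left(-331\right) + 218 = 3360312 + 218 = 3360530$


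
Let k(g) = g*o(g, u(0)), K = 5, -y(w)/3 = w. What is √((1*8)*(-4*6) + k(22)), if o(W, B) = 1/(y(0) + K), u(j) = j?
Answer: I*√4690/5 ≈ 13.697*I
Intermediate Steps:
y(w) = -3*w
o(W, B) = ⅕ (o(W, B) = 1/(-3*0 + 5) = 1/(0 + 5) = 1/5 = ⅕)
k(g) = g/5 (k(g) = g*(⅕) = g/5)
√((1*8)*(-4*6) + k(22)) = √((1*8)*(-4*6) + (⅕)*22) = √(8*(-24) + 22/5) = √(-192 + 22/5) = √(-938/5) = I*√4690/5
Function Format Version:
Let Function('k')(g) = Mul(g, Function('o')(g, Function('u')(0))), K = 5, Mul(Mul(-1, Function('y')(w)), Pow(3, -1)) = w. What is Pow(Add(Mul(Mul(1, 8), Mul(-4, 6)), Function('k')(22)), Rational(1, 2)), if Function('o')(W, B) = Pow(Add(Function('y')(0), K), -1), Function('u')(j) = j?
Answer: Mul(Rational(1, 5), I, Pow(4690, Rational(1, 2))) ≈ Mul(13.697, I)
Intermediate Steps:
Function('y')(w) = Mul(-3, w)
Function('o')(W, B) = Rational(1, 5) (Function('o')(W, B) = Pow(Add(Mul(-3, 0), 5), -1) = Pow(Add(0, 5), -1) = Pow(5, -1) = Rational(1, 5))
Function('k')(g) = Mul(Rational(1, 5), g) (Function('k')(g) = Mul(g, Rational(1, 5)) = Mul(Rational(1, 5), g))
Pow(Add(Mul(Mul(1, 8), Mul(-4, 6)), Function('k')(22)), Rational(1, 2)) = Pow(Add(Mul(Mul(1, 8), Mul(-4, 6)), Mul(Rational(1, 5), 22)), Rational(1, 2)) = Pow(Add(Mul(8, -24), Rational(22, 5)), Rational(1, 2)) = Pow(Add(-192, Rational(22, 5)), Rational(1, 2)) = Pow(Rational(-938, 5), Rational(1, 2)) = Mul(Rational(1, 5), I, Pow(4690, Rational(1, 2)))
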